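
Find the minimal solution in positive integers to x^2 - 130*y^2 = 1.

(x, y) = (6499, 570)

First expand sqrt(130) as a continued fraction. With x_i = (sqrt(130) + m_i)/d_i and (m_0, d_0) = (0, 1): a_0 = floor(sqrt(130)) = 11, since 11^2 = 121 <= 130 < 144 = 12^2.
Iterate m_{i+1} = d_i*a_i - m_i, d_{i+1} = (130 - m_{i+1}^2)/d_i, a_{i+1} = floor((a_0 + m_{i+1})/d_{i+1}):
  m_1 = 1*11 - 0 = 11, d_1 = (130 - 11^2)/1 = 9/1 = 9, a_1 = floor((11 + 11)/9) = 2.
  m_2 = 9*2 - 11 = 7, d_2 = (130 - 7^2)/9 = 81/9 = 9, a_2 = floor((11 + 7)/9) = 2.
  m_3 = 9*2 - 7 = 11, d_3 = (130 - 11^2)/9 = 9/9 = 1, a_3 = floor((11 + 11)/1) = 22.
  m_4 = 1*22 - 11 = 11, d_4 = (130 - 11^2)/1 = 9/1 = 9: (m_4, d_4) = (m_1, d_1) = (11, 9), so from here the quotients repeat a_1, ..., a_3; the period length is 3.
So sqrt(130) = [11; (2, 2, 22)] with period length k = 3.
k is odd, so (p_{k-1}, q_{k-1}) only solves x^2 - 130y^2 = -1 and the fundamental solution of x^2 - 130y^2 = 1 is (p_{2k-1}, q_{2k-1}) = (p_5, q_5); compute convergents through index 5, running through the period twice.
Convergents (p_i = a_i*p_{i-1} + p_{i-2}, q_i = a_i*q_{i-1} + q_{i-2} with p_{-2}=0, p_{-1}=1, q_{-2}=1, q_{-1}=0):
  i=0: a_0=11, p_0 = 11*1 + 0 = 11, q_0 = 11*0 + 1 = 1.
  i=1: a_1=2, p_1 = 2*11 + 1 = 23, q_1 = 2*1 + 0 = 2.
  i=2: a_2=2, p_2 = 2*23 + 11 = 57, q_2 = 2*2 + 1 = 5.
  i=3: a_3=22, p_3 = 22*57 + 23 = 1277, q_3 = 22*5 + 2 = 112.
  i=4: a_4=2, p_4 = 2*1277 + 57 = 2611, q_4 = 2*112 + 5 = 229.
  i=5: a_5=2, p_5 = 2*2611 + 1277 = 6499, q_5 = 2*229 + 112 = 570.
Indeed p_2^2 - 130*q_2^2 = 3249 - 3250 = -1, not +1.
Check: 6499^2 - 130*570^2 = 42237001 - 42237000 = 1, so (x, y) = (6499, 570) solves the equation, and by the theorem it is the least positive solution.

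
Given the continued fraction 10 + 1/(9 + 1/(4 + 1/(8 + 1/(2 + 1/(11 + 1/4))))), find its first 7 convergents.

Using the convergent recurrence p_i = a_i*p_{i-1} + p_{i-2}, q_i = a_i*q_{i-1} + q_{i-2} with p_{-2}=0, p_{-1}=1, q_{-2}=1, q_{-1}=0:
  i=0: a_0=10, p_0 = 10*1 + 0 = 10, q_0 = 10*0 + 1 = 1.
  i=1: a_1=9, p_1 = 9*10 + 1 = 91, q_1 = 9*1 + 0 = 9.
  i=2: a_2=4, p_2 = 4*91 + 10 = 374, q_2 = 4*9 + 1 = 37.
  i=3: a_3=8, p_3 = 8*374 + 91 = 3083, q_3 = 8*37 + 9 = 305.
  i=4: a_4=2, p_4 = 2*3083 + 374 = 6540, q_4 = 2*305 + 37 = 647.
  i=5: a_5=11, p_5 = 11*6540 + 3083 = 75023, q_5 = 11*647 + 305 = 7422.
  i=6: a_6=4, p_6 = 4*75023 + 6540 = 306632, q_6 = 4*7422 + 647 = 30335.

10/1, 91/9, 374/37, 3083/305, 6540/647, 75023/7422, 306632/30335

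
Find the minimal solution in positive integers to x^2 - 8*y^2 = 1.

First expand sqrt(8) as a continued fraction. With x_i = (sqrt(8) + m_i)/d_i and (m_0, d_0) = (0, 1): a_0 = floor(sqrt(8)) = 2, since 2^2 = 4 <= 8 < 9 = 3^2.
Iterate m_{i+1} = d_i*a_i - m_i, d_{i+1} = (8 - m_{i+1}^2)/d_i, a_{i+1} = floor((a_0 + m_{i+1})/d_{i+1}):
  m_1 = 1*2 - 0 = 2, d_1 = (8 - 2^2)/1 = 4/1 = 4, a_1 = floor((2 + 2)/4) = 1.
  m_2 = 4*1 - 2 = 2, d_2 = (8 - 2^2)/4 = 4/4 = 1, a_2 = floor((2 + 2)/1) = 4.
  m_3 = 1*4 - 2 = 2, d_3 = (8 - 2^2)/1 = 4/1 = 4: (m_3, d_3) = (m_1, d_1) = (2, 4), so from here the quotients repeat a_1, a_2; the period length is 2.
So sqrt(8) = [2; (1, 4)] with period length k = 2.
k is even, so the fundamental solution of x^2 - 8y^2 = 1 is (p_{k-1}, q_{k-1}) = (p_1, q_1); compute convergents through index 1.
Convergents (p_i = a_i*p_{i-1} + p_{i-2}, q_i = a_i*q_{i-1} + q_{i-2} with p_{-2}=0, p_{-1}=1, q_{-2}=1, q_{-1}=0):
  i=0: a_0=2, p_0 = 2*1 + 0 = 2, q_0 = 2*0 + 1 = 1.
  i=1: a_1=1, p_1 = 1*2 + 1 = 3, q_1 = 1*1 + 0 = 1.
Check: 3^2 - 8*1^2 = 9 - 8 = 1, so (x, y) = (3, 1) solves the equation, and by the theorem it is the least positive solution.

(x, y) = (3, 1)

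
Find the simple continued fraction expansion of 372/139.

[2; 1, 2, 11, 4]

Run the Euclidean algorithm on 372 and 139; the successive quotients are the partial quotients a_0, a_1, ... (each step inverts the fractional part left over by the previous one):
  372 = 2*139 + 94, so a_0 = 2.
  139 = 1*94 + 45, so a_1 = 1.
  94 = 2*45 + 4, so a_2 = 2.
  45 = 11*4 + 1, so a_3 = 11.
  4 = 4*1 + 0, so a_4 = 4.
The remainder reaches 0 after 5 divisions, so the expansion has 5 partial quotients, read off in order.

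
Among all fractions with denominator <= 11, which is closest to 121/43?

31/11

Expand x = 121/43 as a continued fraction with the Euclidean algorithm:
  121 = 2*43 + 35, so a_0 = 2.
  43 = 1*35 + 8, so a_1 = 1.
  35 = 4*8 + 3, so a_2 = 4.
  8 = 2*3 + 2, so a_3 = 2.
  3 = 1*2 + 1, so a_4 = 1.
  2 = 2*1 + 0, so a_5 = 2.
so x = [2; 1, 4, 2, 1, 2].
Convergents (p_i = a_i*p_{i-1} + p_{i-2}, q_i = a_i*q_{i-1} + q_{i-2} with p_{-2}=0, p_{-1}=1, q_{-2}=1, q_{-1}=0), until the denominator exceeds 11:
  i=0: a_0=2, p_0 = 2*1 + 0 = 2, q_0 = 2*0 + 1 = 1.
  i=1: a_1=1, p_1 = 1*2 + 1 = 3, q_1 = 1*1 + 0 = 1.
  i=2: a_2=4, p_2 = 4*3 + 2 = 14, q_2 = 4*1 + 1 = 5.
  i=3: a_3=2, p_3 = 2*14 + 3 = 31, q_3 = 2*5 + 1 = 11.
  i=4: a_4=1, p_4 = 1*31 + 14 = 45, q_4 = 1*11 + 5 = 16.
q_4 = 16 > 11, so the last convergent with denominator <= 11 is p_3/q_3 = 31/11.
The closest fraction with denominator <= 11 is either p_3/q_3 or the intermediate fraction (k*p_3 + p_2)/(k*q_3 + q_2) with the largest k >= 1 whose denominator stays <= 11; these approach x as k grows, and every other convergent or intermediate fraction in range is farther away.
Largest k: floor((11 - q_2)/q_3) = floor((11 - 5)/11) = 0.
Since k = 0, no intermediate fraction beyond p_3/q_3 has denominator <= 11, so the convergent 31/11 is the closest (its error is |121*11 - 31*43|/(43*11) = 2/473).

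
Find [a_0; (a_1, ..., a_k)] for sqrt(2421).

[49; (4, 1, 10, 7, 2, 10, 2, 7, 10, 1, 4, 98)]

Write x_i = (sqrt(2421) + m_i)/d_i with (m_0, d_0) = (0, 1). a_0 = floor(sqrt(2421)) = 49, since 49^2 = 2401 <= 2421 < 2500 = 50^2.
Iterate m_{i+1} = d_i*a_i - m_i, d_{i+1} = (2421 - m_{i+1}^2)/d_i, a_{i+1} = floor((a_0 + m_{i+1})/d_{i+1}):
  m_1 = 1*49 - 0 = 49, d_1 = (2421 - 49^2)/1 = 20/1 = 20, a_1 = floor((49 + 49)/20) = 4.
  m_2 = 20*4 - 49 = 31, d_2 = (2421 - 31^2)/20 = 1460/20 = 73, a_2 = floor((49 + 31)/73) = 1.
  m_3 = 73*1 - 31 = 42, d_3 = (2421 - 42^2)/73 = 657/73 = 9, a_3 = floor((49 + 42)/9) = 10.
  m_4 = 9*10 - 42 = 48, d_4 = (2421 - 48^2)/9 = 117/9 = 13, a_4 = floor((49 + 48)/13) = 7.
  m_5 = 13*7 - 48 = 43, d_5 = (2421 - 43^2)/13 = 572/13 = 44, a_5 = floor((49 + 43)/44) = 2.
  m_6 = 44*2 - 43 = 45, d_6 = (2421 - 45^2)/44 = 396/44 = 9, a_6 = floor((49 + 45)/9) = 10.
  m_7 = 9*10 - 45 = 45, d_7 = (2421 - 45^2)/9 = 396/9 = 44, a_7 = floor((49 + 45)/44) = 2.
  m_8 = 44*2 - 45 = 43, d_8 = (2421 - 43^2)/44 = 572/44 = 13, a_8 = floor((49 + 43)/13) = 7.
  m_9 = 13*7 - 43 = 48, d_9 = (2421 - 48^2)/13 = 117/13 = 9, a_9 = floor((49 + 48)/9) = 10.
  m_10 = 9*10 - 48 = 42, d_10 = (2421 - 42^2)/9 = 657/9 = 73, a_10 = floor((49 + 42)/73) = 1.
  m_11 = 73*1 - 42 = 31, d_11 = (2421 - 31^2)/73 = 1460/73 = 20, a_11 = floor((49 + 31)/20) = 4.
  m_12 = 20*4 - 31 = 49, d_12 = (2421 - 49^2)/20 = 20/20 = 1, a_12 = floor((49 + 49)/1) = 98.
  m_13 = 1*98 - 49 = 49, d_13 = (2421 - 49^2)/1 = 20/1 = 20: (m_13, d_13) = (m_1, d_1) = (49, 20), so from here the quotients repeat a_1, ..., a_12; the period length is 12.
Hence the expansion of sqrt(2421) is a_0 = 49 followed by the repeating block 4, 1, 10, 7, 2, 10, 2, 7, 10, 1, 4, 98 (period 12).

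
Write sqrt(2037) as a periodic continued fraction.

[45; (7, 1, 1, 22, 30, 22, 1, 1, 7, 90)]

Write x_i = (sqrt(2037) + m_i)/d_i with (m_0, d_0) = (0, 1). a_0 = floor(sqrt(2037)) = 45, since 45^2 = 2025 <= 2037 < 2116 = 46^2.
Iterate m_{i+1} = d_i*a_i - m_i, d_{i+1} = (2037 - m_{i+1}^2)/d_i, a_{i+1} = floor((a_0 + m_{i+1})/d_{i+1}):
  m_1 = 1*45 - 0 = 45, d_1 = (2037 - 45^2)/1 = 12/1 = 12, a_1 = floor((45 + 45)/12) = 7.
  m_2 = 12*7 - 45 = 39, d_2 = (2037 - 39^2)/12 = 516/12 = 43, a_2 = floor((45 + 39)/43) = 1.
  m_3 = 43*1 - 39 = 4, d_3 = (2037 - 4^2)/43 = 2021/43 = 47, a_3 = floor((45 + 4)/47) = 1.
  m_4 = 47*1 - 4 = 43, d_4 = (2037 - 43^2)/47 = 188/47 = 4, a_4 = floor((45 + 43)/4) = 22.
  m_5 = 4*22 - 43 = 45, d_5 = (2037 - 45^2)/4 = 12/4 = 3, a_5 = floor((45 + 45)/3) = 30.
  m_6 = 3*30 - 45 = 45, d_6 = (2037 - 45^2)/3 = 12/3 = 4, a_6 = floor((45 + 45)/4) = 22.
  m_7 = 4*22 - 45 = 43, d_7 = (2037 - 43^2)/4 = 188/4 = 47, a_7 = floor((45 + 43)/47) = 1.
  m_8 = 47*1 - 43 = 4, d_8 = (2037 - 4^2)/47 = 2021/47 = 43, a_8 = floor((45 + 4)/43) = 1.
  m_9 = 43*1 - 4 = 39, d_9 = (2037 - 39^2)/43 = 516/43 = 12, a_9 = floor((45 + 39)/12) = 7.
  m_10 = 12*7 - 39 = 45, d_10 = (2037 - 45^2)/12 = 12/12 = 1, a_10 = floor((45 + 45)/1) = 90.
  m_11 = 1*90 - 45 = 45, d_11 = (2037 - 45^2)/1 = 12/1 = 12: (m_11, d_11) = (m_1, d_1) = (45, 12), so from here the quotients repeat a_1, ..., a_10; the period length is 10.
Hence the expansion of sqrt(2037) is a_0 = 45 followed by the repeating block 7, 1, 1, 22, 30, 22, 1, 1, 7, 90 (period 10).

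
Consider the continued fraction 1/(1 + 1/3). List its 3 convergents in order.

0/1, 1/1, 3/4

Using the convergent recurrence p_i = a_i*p_{i-1} + p_{i-2}, q_i = a_i*q_{i-1} + q_{i-2} with p_{-2}=0, p_{-1}=1, q_{-2}=1, q_{-1}=0:
  i=0: a_0=0, p_0 = 0*1 + 0 = 0, q_0 = 0*0 + 1 = 1.
  i=1: a_1=1, p_1 = 1*0 + 1 = 1, q_1 = 1*1 + 0 = 1.
  i=2: a_2=3, p_2 = 3*1 + 0 = 3, q_2 = 3*1 + 1 = 4.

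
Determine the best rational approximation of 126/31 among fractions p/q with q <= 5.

4/1

Expand x = 126/31 as a continued fraction with the Euclidean algorithm:
  126 = 4*31 + 2, so a_0 = 4.
  31 = 15*2 + 1, so a_1 = 15.
  2 = 2*1 + 0, so a_2 = 2.
so x = [4; 15, 2].
Convergents (p_i = a_i*p_{i-1} + p_{i-2}, q_i = a_i*q_{i-1} + q_{i-2} with p_{-2}=0, p_{-1}=1, q_{-2}=1, q_{-1}=0), until the denominator exceeds 5:
  i=0: a_0=4, p_0 = 4*1 + 0 = 4, q_0 = 4*0 + 1 = 1.
  i=1: a_1=15, p_1 = 15*4 + 1 = 61, q_1 = 15*1 + 0 = 15.
q_1 = 15 > 5, so the last convergent with denominator <= 5 is p_0/q_0 = 4/1.
The closest fraction with denominator <= 5 is either p_0/q_0 or the intermediate fraction (k*p_0 + p_{-1})/(k*q_0 + q_{-1}) with the largest k >= 1 whose denominator stays <= 5; these approach x as k grows, and every other convergent or intermediate fraction in range is farther away.
Largest k: floor((5 - q_{-1})/q_0) = floor((5 - 0)/1) = 5 (using the seeds p_{-1} = 1, q_{-1} = 0).
That gives (5*4 + 1)/(5*1 + 0) = 21/5.
Compare the errors: |x - 4/1| = |126*1 - 4*31|/(31*1) = 2/31, and |x - 21/5| = |126*5 - 21*31|/(31*5) = 21/155.
Cross-multiplying, 2*155 = 310 < 651 = 21*31, so 2/31 is smaller: the convergent 4/1 is closer to x than 21/5.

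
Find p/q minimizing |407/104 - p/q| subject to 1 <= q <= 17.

47/12

Expand x = 407/104 as a continued fraction with the Euclidean algorithm:
  407 = 3*104 + 95, so a_0 = 3.
  104 = 1*95 + 9, so a_1 = 1.
  95 = 10*9 + 5, so a_2 = 10.
  9 = 1*5 + 4, so a_3 = 1.
  5 = 1*4 + 1, so a_4 = 1.
  4 = 4*1 + 0, so a_5 = 4.
so x = [3; 1, 10, 1, 1, 4].
Convergents (p_i = a_i*p_{i-1} + p_{i-2}, q_i = a_i*q_{i-1} + q_{i-2} with p_{-2}=0, p_{-1}=1, q_{-2}=1, q_{-1}=0), until the denominator exceeds 17:
  i=0: a_0=3, p_0 = 3*1 + 0 = 3, q_0 = 3*0 + 1 = 1.
  i=1: a_1=1, p_1 = 1*3 + 1 = 4, q_1 = 1*1 + 0 = 1.
  i=2: a_2=10, p_2 = 10*4 + 3 = 43, q_2 = 10*1 + 1 = 11.
  i=3: a_3=1, p_3 = 1*43 + 4 = 47, q_3 = 1*11 + 1 = 12.
  i=4: a_4=1, p_4 = 1*47 + 43 = 90, q_4 = 1*12 + 11 = 23.
q_4 = 23 > 17, so the last convergent with denominator <= 17 is p_3/q_3 = 47/12.
The closest fraction with denominator <= 17 is either p_3/q_3 or the intermediate fraction (k*p_3 + p_2)/(k*q_3 + q_2) with the largest k >= 1 whose denominator stays <= 17; these approach x as k grows, and every other convergent or intermediate fraction in range is farther away.
Largest k: floor((17 - q_2)/q_3) = floor((17 - 11)/12) = 0.
Since k = 0, no intermediate fraction beyond p_3/q_3 has denominator <= 17, so the convergent 47/12 is the closest (its error is |407*12 - 47*104|/(104*12) = 4/1248).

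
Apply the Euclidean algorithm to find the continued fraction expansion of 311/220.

[1; 2, 2, 2, 1, 1, 7]

Run the Euclidean algorithm on 311 and 220; the successive quotients are the partial quotients a_0, a_1, ... (each step inverts the fractional part left over by the previous one):
  311 = 1*220 + 91, so a_0 = 1.
  220 = 2*91 + 38, so a_1 = 2.
  91 = 2*38 + 15, so a_2 = 2.
  38 = 2*15 + 8, so a_3 = 2.
  15 = 1*8 + 7, so a_4 = 1.
  8 = 1*7 + 1, so a_5 = 1.
  7 = 7*1 + 0, so a_6 = 7.
The remainder reaches 0 after 7 divisions, so the expansion has 7 partial quotients, read off in order.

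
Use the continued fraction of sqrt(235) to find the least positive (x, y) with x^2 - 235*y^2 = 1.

(x, y) = (46, 3)

First expand sqrt(235) as a continued fraction. With x_i = (sqrt(235) + m_i)/d_i and (m_0, d_0) = (0, 1): a_0 = floor(sqrt(235)) = 15, since 15^2 = 225 <= 235 < 256 = 16^2.
Iterate m_{i+1} = d_i*a_i - m_i, d_{i+1} = (235 - m_{i+1}^2)/d_i, a_{i+1} = floor((a_0 + m_{i+1})/d_{i+1}):
  m_1 = 1*15 - 0 = 15, d_1 = (235 - 15^2)/1 = 10/1 = 10, a_1 = floor((15 + 15)/10) = 3.
  m_2 = 10*3 - 15 = 15, d_2 = (235 - 15^2)/10 = 10/10 = 1, a_2 = floor((15 + 15)/1) = 30.
  m_3 = 1*30 - 15 = 15, d_3 = (235 - 15^2)/1 = 10/1 = 10: (m_3, d_3) = (m_1, d_1) = (15, 10), so from here the quotients repeat a_1, a_2; the period length is 2.
So sqrt(235) = [15; (3, 30)] with period length k = 2.
k is even, so the fundamental solution of x^2 - 235y^2 = 1 is (p_{k-1}, q_{k-1}) = (p_1, q_1); compute convergents through index 1.
Convergents (p_i = a_i*p_{i-1} + p_{i-2}, q_i = a_i*q_{i-1} + q_{i-2} with p_{-2}=0, p_{-1}=1, q_{-2}=1, q_{-1}=0):
  i=0: a_0=15, p_0 = 15*1 + 0 = 15, q_0 = 15*0 + 1 = 1.
  i=1: a_1=3, p_1 = 3*15 + 1 = 46, q_1 = 3*1 + 0 = 3.
Check: 46^2 - 235*3^2 = 2116 - 2115 = 1, so (x, y) = (46, 3) solves the equation, and by the theorem it is the least positive solution.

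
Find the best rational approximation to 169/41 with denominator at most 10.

Expand x = 169/41 as a continued fraction with the Euclidean algorithm:
  169 = 4*41 + 5, so a_0 = 4.
  41 = 8*5 + 1, so a_1 = 8.
  5 = 5*1 + 0, so a_2 = 5.
so x = [4; 8, 5].
Convergents (p_i = a_i*p_{i-1} + p_{i-2}, q_i = a_i*q_{i-1} + q_{i-2} with p_{-2}=0, p_{-1}=1, q_{-2}=1, q_{-1}=0), until the denominator exceeds 10:
  i=0: a_0=4, p_0 = 4*1 + 0 = 4, q_0 = 4*0 + 1 = 1.
  i=1: a_1=8, p_1 = 8*4 + 1 = 33, q_1 = 8*1 + 0 = 8.
  i=2: a_2=5, p_2 = 5*33 + 4 = 169, q_2 = 5*8 + 1 = 41.
q_2 = 41 > 10, so the last convergent with denominator <= 10 is p_1/q_1 = 33/8.
The closest fraction with denominator <= 10 is either p_1/q_1 or the intermediate fraction (k*p_1 + p_0)/(k*q_1 + q_0) with the largest k >= 1 whose denominator stays <= 10; these approach x as k grows, and every other convergent or intermediate fraction in range is farther away.
Largest k: floor((10 - q_0)/q_1) = floor((10 - 1)/8) = 1.
That gives (1*33 + 4)/(1*8 + 1) = 37/9.
Compare the errors: |x - 33/8| = |169*8 - 33*41|/(41*8) = 1/328, and |x - 37/9| = |169*9 - 37*41|/(41*9) = 4/369.
Cross-multiplying, 1*369 = 369 < 1312 = 4*328, so 1/328 is smaller: the convergent 33/8 is closer to x than 37/9.

33/8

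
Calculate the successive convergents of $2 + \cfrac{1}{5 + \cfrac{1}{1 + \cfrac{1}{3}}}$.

Using the convergent recurrence p_i = a_i*p_{i-1} + p_{i-2}, q_i = a_i*q_{i-1} + q_{i-2} with p_{-2}=0, p_{-1}=1, q_{-2}=1, q_{-1}=0:
  i=0: a_0=2, p_0 = 2*1 + 0 = 2, q_0 = 2*0 + 1 = 1.
  i=1: a_1=5, p_1 = 5*2 + 1 = 11, q_1 = 5*1 + 0 = 5.
  i=2: a_2=1, p_2 = 1*11 + 2 = 13, q_2 = 1*5 + 1 = 6.
  i=3: a_3=3, p_3 = 3*13 + 11 = 50, q_3 = 3*6 + 5 = 23.

2/1, 11/5, 13/6, 50/23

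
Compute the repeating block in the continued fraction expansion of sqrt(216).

[14; (1, 2, 3, 2, 1, 28)]

Write x_i = (sqrt(216) + m_i)/d_i with (m_0, d_0) = (0, 1). a_0 = floor(sqrt(216)) = 14, since 14^2 = 196 <= 216 < 225 = 15^2.
Iterate m_{i+1} = d_i*a_i - m_i, d_{i+1} = (216 - m_{i+1}^2)/d_i, a_{i+1} = floor((a_0 + m_{i+1})/d_{i+1}):
  m_1 = 1*14 - 0 = 14, d_1 = (216 - 14^2)/1 = 20/1 = 20, a_1 = floor((14 + 14)/20) = 1.
  m_2 = 20*1 - 14 = 6, d_2 = (216 - 6^2)/20 = 180/20 = 9, a_2 = floor((14 + 6)/9) = 2.
  m_3 = 9*2 - 6 = 12, d_3 = (216 - 12^2)/9 = 72/9 = 8, a_3 = floor((14 + 12)/8) = 3.
  m_4 = 8*3 - 12 = 12, d_4 = (216 - 12^2)/8 = 72/8 = 9, a_4 = floor((14 + 12)/9) = 2.
  m_5 = 9*2 - 12 = 6, d_5 = (216 - 6^2)/9 = 180/9 = 20, a_5 = floor((14 + 6)/20) = 1.
  m_6 = 20*1 - 6 = 14, d_6 = (216 - 14^2)/20 = 20/20 = 1, a_6 = floor((14 + 14)/1) = 28.
  m_7 = 1*28 - 14 = 14, d_7 = (216 - 14^2)/1 = 20/1 = 20: (m_7, d_7) = (m_1, d_1) = (14, 20), so from here the quotients repeat a_1, ..., a_6; the period length is 6.
Hence the expansion of sqrt(216) is a_0 = 14 followed by the repeating block 1, 2, 3, 2, 1, 28 (period 6).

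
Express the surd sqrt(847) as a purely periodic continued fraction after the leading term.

Write x_i = (sqrt(847) + m_i)/d_i with (m_0, d_0) = (0, 1). a_0 = floor(sqrt(847)) = 29, since 29^2 = 841 <= 847 < 900 = 30^2.
Iterate m_{i+1} = d_i*a_i - m_i, d_{i+1} = (847 - m_{i+1}^2)/d_i, a_{i+1} = floor((a_0 + m_{i+1})/d_{i+1}):
  m_1 = 1*29 - 0 = 29, d_1 = (847 - 29^2)/1 = 6/1 = 6, a_1 = floor((29 + 29)/6) = 9.
  m_2 = 6*9 - 29 = 25, d_2 = (847 - 25^2)/6 = 222/6 = 37, a_2 = floor((29 + 25)/37) = 1.
  m_3 = 37*1 - 25 = 12, d_3 = (847 - 12^2)/37 = 703/37 = 19, a_3 = floor((29 + 12)/19) = 2.
  m_4 = 19*2 - 12 = 26, d_4 = (847 - 26^2)/19 = 171/19 = 9, a_4 = floor((29 + 26)/9) = 6.
  m_5 = 9*6 - 26 = 28, d_5 = (847 - 28^2)/9 = 63/9 = 7, a_5 = floor((29 + 28)/7) = 8.
  m_6 = 7*8 - 28 = 28, d_6 = (847 - 28^2)/7 = 63/7 = 9, a_6 = floor((29 + 28)/9) = 6.
  m_7 = 9*6 - 28 = 26, d_7 = (847 - 26^2)/9 = 171/9 = 19, a_7 = floor((29 + 26)/19) = 2.
  m_8 = 19*2 - 26 = 12, d_8 = (847 - 12^2)/19 = 703/19 = 37, a_8 = floor((29 + 12)/37) = 1.
  m_9 = 37*1 - 12 = 25, d_9 = (847 - 25^2)/37 = 222/37 = 6, a_9 = floor((29 + 25)/6) = 9.
  m_10 = 6*9 - 25 = 29, d_10 = (847 - 29^2)/6 = 6/6 = 1, a_10 = floor((29 + 29)/1) = 58.
  m_11 = 1*58 - 29 = 29, d_11 = (847 - 29^2)/1 = 6/1 = 6: (m_11, d_11) = (m_1, d_1) = (29, 6), so from here the quotients repeat a_1, ..., a_10; the period length is 10.
Hence the expansion of sqrt(847) is a_0 = 29 followed by the repeating block 9, 1, 2, 6, 8, 6, 2, 1, 9, 58 (period 10).

[29; (9, 1, 2, 6, 8, 6, 2, 1, 9, 58)]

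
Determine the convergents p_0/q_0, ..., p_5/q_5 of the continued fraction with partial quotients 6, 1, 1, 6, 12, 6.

Using the convergent recurrence p_i = a_i*p_{i-1} + p_{i-2}, q_i = a_i*q_{i-1} + q_{i-2} with p_{-2}=0, p_{-1}=1, q_{-2}=1, q_{-1}=0:
  i=0: a_0=6, p_0 = 6*1 + 0 = 6, q_0 = 6*0 + 1 = 1.
  i=1: a_1=1, p_1 = 1*6 + 1 = 7, q_1 = 1*1 + 0 = 1.
  i=2: a_2=1, p_2 = 1*7 + 6 = 13, q_2 = 1*1 + 1 = 2.
  i=3: a_3=6, p_3 = 6*13 + 7 = 85, q_3 = 6*2 + 1 = 13.
  i=4: a_4=12, p_4 = 12*85 + 13 = 1033, q_4 = 12*13 + 2 = 158.
  i=5: a_5=6, p_5 = 6*1033 + 85 = 6283, q_5 = 6*158 + 13 = 961.

6/1, 7/1, 13/2, 85/13, 1033/158, 6283/961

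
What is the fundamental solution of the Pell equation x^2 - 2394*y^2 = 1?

First expand sqrt(2394) as a continued fraction. With x_i = (sqrt(2394) + m_i)/d_i and (m_0, d_0) = (0, 1): a_0 = floor(sqrt(2394)) = 48, since 48^2 = 2304 <= 2394 < 2401 = 49^2.
Iterate m_{i+1} = d_i*a_i - m_i, d_{i+1} = (2394 - m_{i+1}^2)/d_i, a_{i+1} = floor((a_0 + m_{i+1})/d_{i+1}):
  m_1 = 1*48 - 0 = 48, d_1 = (2394 - 48^2)/1 = 90/1 = 90, a_1 = floor((48 + 48)/90) = 1.
  m_2 = 90*1 - 48 = 42, d_2 = (2394 - 42^2)/90 = 630/90 = 7, a_2 = floor((48 + 42)/7) = 12.
  m_3 = 7*12 - 42 = 42, d_3 = (2394 - 42^2)/7 = 630/7 = 90, a_3 = floor((48 + 42)/90) = 1.
  m_4 = 90*1 - 42 = 48, d_4 = (2394 - 48^2)/90 = 90/90 = 1, a_4 = floor((48 + 48)/1) = 96.
  m_5 = 1*96 - 48 = 48, d_5 = (2394 - 48^2)/1 = 90/1 = 90: (m_5, d_5) = (m_1, d_1) = (48, 90), so from here the quotients repeat a_1, ..., a_4; the period length is 4.
So sqrt(2394) = [48; (1, 12, 1, 96)] with period length k = 4.
k is even, so the fundamental solution of x^2 - 2394y^2 = 1 is (p_{k-1}, q_{k-1}) = (p_3, q_3); compute convergents through index 3.
Convergents (p_i = a_i*p_{i-1} + p_{i-2}, q_i = a_i*q_{i-1} + q_{i-2} with p_{-2}=0, p_{-1}=1, q_{-2}=1, q_{-1}=0):
  i=0: a_0=48, p_0 = 48*1 + 0 = 48, q_0 = 48*0 + 1 = 1.
  i=1: a_1=1, p_1 = 1*48 + 1 = 49, q_1 = 1*1 + 0 = 1.
  i=2: a_2=12, p_2 = 12*49 + 48 = 636, q_2 = 12*1 + 1 = 13.
  i=3: a_3=1, p_3 = 1*636 + 49 = 685, q_3 = 1*13 + 1 = 14.
Check: 685^2 - 2394*14^2 = 469225 - 469224 = 1, so (x, y) = (685, 14) solves the equation, and by the theorem it is the least positive solution.

(x, y) = (685, 14)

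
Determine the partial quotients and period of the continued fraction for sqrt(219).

[14; (1, 3, 1, 28)]

Write x_i = (sqrt(219) + m_i)/d_i with (m_0, d_0) = (0, 1). a_0 = floor(sqrt(219)) = 14, since 14^2 = 196 <= 219 < 225 = 15^2.
Iterate m_{i+1} = d_i*a_i - m_i, d_{i+1} = (219 - m_{i+1}^2)/d_i, a_{i+1} = floor((a_0 + m_{i+1})/d_{i+1}):
  m_1 = 1*14 - 0 = 14, d_1 = (219 - 14^2)/1 = 23/1 = 23, a_1 = floor((14 + 14)/23) = 1.
  m_2 = 23*1 - 14 = 9, d_2 = (219 - 9^2)/23 = 138/23 = 6, a_2 = floor((14 + 9)/6) = 3.
  m_3 = 6*3 - 9 = 9, d_3 = (219 - 9^2)/6 = 138/6 = 23, a_3 = floor((14 + 9)/23) = 1.
  m_4 = 23*1 - 9 = 14, d_4 = (219 - 14^2)/23 = 23/23 = 1, a_4 = floor((14 + 14)/1) = 28.
  m_5 = 1*28 - 14 = 14, d_5 = (219 - 14^2)/1 = 23/1 = 23: (m_5, d_5) = (m_1, d_1) = (14, 23), so from here the quotients repeat a_1, ..., a_4; the period length is 4.
Hence the expansion of sqrt(219) is a_0 = 14 followed by the repeating block 1, 3, 1, 28 (period 4).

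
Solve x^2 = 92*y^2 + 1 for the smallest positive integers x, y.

(x, y) = (1151, 120)

First expand sqrt(92) as a continued fraction. With x_i = (sqrt(92) + m_i)/d_i and (m_0, d_0) = (0, 1): a_0 = floor(sqrt(92)) = 9, since 9^2 = 81 <= 92 < 100 = 10^2.
Iterate m_{i+1} = d_i*a_i - m_i, d_{i+1} = (92 - m_{i+1}^2)/d_i, a_{i+1} = floor((a_0 + m_{i+1})/d_{i+1}):
  m_1 = 1*9 - 0 = 9, d_1 = (92 - 9^2)/1 = 11/1 = 11, a_1 = floor((9 + 9)/11) = 1.
  m_2 = 11*1 - 9 = 2, d_2 = (92 - 2^2)/11 = 88/11 = 8, a_2 = floor((9 + 2)/8) = 1.
  m_3 = 8*1 - 2 = 6, d_3 = (92 - 6^2)/8 = 56/8 = 7, a_3 = floor((9 + 6)/7) = 2.
  m_4 = 7*2 - 6 = 8, d_4 = (92 - 8^2)/7 = 28/7 = 4, a_4 = floor((9 + 8)/4) = 4.
  m_5 = 4*4 - 8 = 8, d_5 = (92 - 8^2)/4 = 28/4 = 7, a_5 = floor((9 + 8)/7) = 2.
  m_6 = 7*2 - 8 = 6, d_6 = (92 - 6^2)/7 = 56/7 = 8, a_6 = floor((9 + 6)/8) = 1.
  m_7 = 8*1 - 6 = 2, d_7 = (92 - 2^2)/8 = 88/8 = 11, a_7 = floor((9 + 2)/11) = 1.
  m_8 = 11*1 - 2 = 9, d_8 = (92 - 9^2)/11 = 11/11 = 1, a_8 = floor((9 + 9)/1) = 18.
  m_9 = 1*18 - 9 = 9, d_9 = (92 - 9^2)/1 = 11/1 = 11: (m_9, d_9) = (m_1, d_1) = (9, 11), so from here the quotients repeat a_1, ..., a_8; the period length is 8.
So sqrt(92) = [9; (1, 1, 2, 4, 2, 1, 1, 18)] with period length k = 8.
k is even, so the fundamental solution of x^2 - 92y^2 = 1 is (p_{k-1}, q_{k-1}) = (p_7, q_7); compute convergents through index 7.
Convergents (p_i = a_i*p_{i-1} + p_{i-2}, q_i = a_i*q_{i-1} + q_{i-2} with p_{-2}=0, p_{-1}=1, q_{-2}=1, q_{-1}=0):
  i=0: a_0=9, p_0 = 9*1 + 0 = 9, q_0 = 9*0 + 1 = 1.
  i=1: a_1=1, p_1 = 1*9 + 1 = 10, q_1 = 1*1 + 0 = 1.
  i=2: a_2=1, p_2 = 1*10 + 9 = 19, q_2 = 1*1 + 1 = 2.
  i=3: a_3=2, p_3 = 2*19 + 10 = 48, q_3 = 2*2 + 1 = 5.
  i=4: a_4=4, p_4 = 4*48 + 19 = 211, q_4 = 4*5 + 2 = 22.
  i=5: a_5=2, p_5 = 2*211 + 48 = 470, q_5 = 2*22 + 5 = 49.
  i=6: a_6=1, p_6 = 1*470 + 211 = 681, q_6 = 1*49 + 22 = 71.
  i=7: a_7=1, p_7 = 1*681 + 470 = 1151, q_7 = 1*71 + 49 = 120.
Check: 1151^2 - 92*120^2 = 1324801 - 1324800 = 1, so (x, y) = (1151, 120) solves the equation, and by the theorem it is the least positive solution.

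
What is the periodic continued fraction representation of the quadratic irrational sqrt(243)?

[15; (1, 1, 2, 3, 15, 3, 2, 1, 1, 30)]

Write x_i = (sqrt(243) + m_i)/d_i with (m_0, d_0) = (0, 1). a_0 = floor(sqrt(243)) = 15, since 15^2 = 225 <= 243 < 256 = 16^2.
Iterate m_{i+1} = d_i*a_i - m_i, d_{i+1} = (243 - m_{i+1}^2)/d_i, a_{i+1} = floor((a_0 + m_{i+1})/d_{i+1}):
  m_1 = 1*15 - 0 = 15, d_1 = (243 - 15^2)/1 = 18/1 = 18, a_1 = floor((15 + 15)/18) = 1.
  m_2 = 18*1 - 15 = 3, d_2 = (243 - 3^2)/18 = 234/18 = 13, a_2 = floor((15 + 3)/13) = 1.
  m_3 = 13*1 - 3 = 10, d_3 = (243 - 10^2)/13 = 143/13 = 11, a_3 = floor((15 + 10)/11) = 2.
  m_4 = 11*2 - 10 = 12, d_4 = (243 - 12^2)/11 = 99/11 = 9, a_4 = floor((15 + 12)/9) = 3.
  m_5 = 9*3 - 12 = 15, d_5 = (243 - 15^2)/9 = 18/9 = 2, a_5 = floor((15 + 15)/2) = 15.
  m_6 = 2*15 - 15 = 15, d_6 = (243 - 15^2)/2 = 18/2 = 9, a_6 = floor((15 + 15)/9) = 3.
  m_7 = 9*3 - 15 = 12, d_7 = (243 - 12^2)/9 = 99/9 = 11, a_7 = floor((15 + 12)/11) = 2.
  m_8 = 11*2 - 12 = 10, d_8 = (243 - 10^2)/11 = 143/11 = 13, a_8 = floor((15 + 10)/13) = 1.
  m_9 = 13*1 - 10 = 3, d_9 = (243 - 3^2)/13 = 234/13 = 18, a_9 = floor((15 + 3)/18) = 1.
  m_10 = 18*1 - 3 = 15, d_10 = (243 - 15^2)/18 = 18/18 = 1, a_10 = floor((15 + 15)/1) = 30.
  m_11 = 1*30 - 15 = 15, d_11 = (243 - 15^2)/1 = 18/1 = 18: (m_11, d_11) = (m_1, d_1) = (15, 18), so from here the quotients repeat a_1, ..., a_10; the period length is 10.
Hence the expansion of sqrt(243) is a_0 = 15 followed by the repeating block 1, 1, 2, 3, 15, 3, 2, 1, 1, 30 (period 10).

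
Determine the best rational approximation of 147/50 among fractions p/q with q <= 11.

32/11

Expand x = 147/50 as a continued fraction with the Euclidean algorithm:
  147 = 2*50 + 47, so a_0 = 2.
  50 = 1*47 + 3, so a_1 = 1.
  47 = 15*3 + 2, so a_2 = 15.
  3 = 1*2 + 1, so a_3 = 1.
  2 = 2*1 + 0, so a_4 = 2.
so x = [2; 1, 15, 1, 2].
Convergents (p_i = a_i*p_{i-1} + p_{i-2}, q_i = a_i*q_{i-1} + q_{i-2} with p_{-2}=0, p_{-1}=1, q_{-2}=1, q_{-1}=0), until the denominator exceeds 11:
  i=0: a_0=2, p_0 = 2*1 + 0 = 2, q_0 = 2*0 + 1 = 1.
  i=1: a_1=1, p_1 = 1*2 + 1 = 3, q_1 = 1*1 + 0 = 1.
  i=2: a_2=15, p_2 = 15*3 + 2 = 47, q_2 = 15*1 + 1 = 16.
q_2 = 16 > 11, so the last convergent with denominator <= 11 is p_1/q_1 = 3/1.
The closest fraction with denominator <= 11 is either p_1/q_1 or the intermediate fraction (k*p_1 + p_0)/(k*q_1 + q_0) with the largest k >= 1 whose denominator stays <= 11; these approach x as k grows, and every other convergent or intermediate fraction in range is farther away.
Largest k: floor((11 - q_0)/q_1) = floor((11 - 1)/1) = 10.
That gives (10*3 + 2)/(10*1 + 1) = 32/11.
Compare the errors: |x - 3/1| = |147*1 - 3*50|/(50*1) = 3/50, and |x - 32/11| = |147*11 - 32*50|/(50*11) = 17/550.
Cross-multiplying, 17*50 = 850 < 1650 = 3*550, so 17/550 is smaller: the intermediate fraction 32/11 is closer to x than 3/1.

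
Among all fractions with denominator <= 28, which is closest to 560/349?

45/28

Expand x = 560/349 as a continued fraction with the Euclidean algorithm:
  560 = 1*349 + 211, so a_0 = 1.
  349 = 1*211 + 138, so a_1 = 1.
  211 = 1*138 + 73, so a_2 = 1.
  138 = 1*73 + 65, so a_3 = 1.
  73 = 1*65 + 8, so a_4 = 1.
  65 = 8*8 + 1, so a_5 = 8.
  8 = 8*1 + 0, so a_6 = 8.
so x = [1; 1, 1, 1, 1, 8, 8].
Convergents (p_i = a_i*p_{i-1} + p_{i-2}, q_i = a_i*q_{i-1} + q_{i-2} with p_{-2}=0, p_{-1}=1, q_{-2}=1, q_{-1}=0), until the denominator exceeds 28:
  i=0: a_0=1, p_0 = 1*1 + 0 = 1, q_0 = 1*0 + 1 = 1.
  i=1: a_1=1, p_1 = 1*1 + 1 = 2, q_1 = 1*1 + 0 = 1.
  i=2: a_2=1, p_2 = 1*2 + 1 = 3, q_2 = 1*1 + 1 = 2.
  i=3: a_3=1, p_3 = 1*3 + 2 = 5, q_3 = 1*2 + 1 = 3.
  i=4: a_4=1, p_4 = 1*5 + 3 = 8, q_4 = 1*3 + 2 = 5.
  i=5: a_5=8, p_5 = 8*8 + 5 = 69, q_5 = 8*5 + 3 = 43.
q_5 = 43 > 28, so the last convergent with denominator <= 28 is p_4/q_4 = 8/5.
The closest fraction with denominator <= 28 is either p_4/q_4 or the intermediate fraction (k*p_4 + p_3)/(k*q_4 + q_3) with the largest k >= 1 whose denominator stays <= 28; these approach x as k grows, and every other convergent or intermediate fraction in range is farther away.
Largest k: floor((28 - q_3)/q_4) = floor((28 - 3)/5) = 5.
That gives (5*8 + 5)/(5*5 + 3) = 45/28.
Compare the errors: |x - 8/5| = |560*5 - 8*349|/(349*5) = 8/1745, and |x - 45/28| = |560*28 - 45*349|/(349*28) = 25/9772.
Cross-multiplying, 25*1745 = 43625 < 78176 = 8*9772, so 25/9772 is smaller: the intermediate fraction 45/28 is closer to x than 8/5.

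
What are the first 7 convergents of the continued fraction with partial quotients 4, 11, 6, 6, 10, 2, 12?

4/1, 45/11, 274/67, 1689/413, 17164/4197, 36017/8807, 449368/109881

Using the convergent recurrence p_i = a_i*p_{i-1} + p_{i-2}, q_i = a_i*q_{i-1} + q_{i-2} with p_{-2}=0, p_{-1}=1, q_{-2}=1, q_{-1}=0:
  i=0: a_0=4, p_0 = 4*1 + 0 = 4, q_0 = 4*0 + 1 = 1.
  i=1: a_1=11, p_1 = 11*4 + 1 = 45, q_1 = 11*1 + 0 = 11.
  i=2: a_2=6, p_2 = 6*45 + 4 = 274, q_2 = 6*11 + 1 = 67.
  i=3: a_3=6, p_3 = 6*274 + 45 = 1689, q_3 = 6*67 + 11 = 413.
  i=4: a_4=10, p_4 = 10*1689 + 274 = 17164, q_4 = 10*413 + 67 = 4197.
  i=5: a_5=2, p_5 = 2*17164 + 1689 = 36017, q_5 = 2*4197 + 413 = 8807.
  i=6: a_6=12, p_6 = 12*36017 + 17164 = 449368, q_6 = 12*8807 + 4197 = 109881.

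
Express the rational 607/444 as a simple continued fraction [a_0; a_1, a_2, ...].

[1; 2, 1, 2, 1, 1, 1, 1, 1, 5]

Run the Euclidean algorithm on 607 and 444; the successive quotients are the partial quotients a_0, a_1, ... (each step inverts the fractional part left over by the previous one):
  607 = 1*444 + 163, so a_0 = 1.
  444 = 2*163 + 118, so a_1 = 2.
  163 = 1*118 + 45, so a_2 = 1.
  118 = 2*45 + 28, so a_3 = 2.
  45 = 1*28 + 17, so a_4 = 1.
  28 = 1*17 + 11, so a_5 = 1.
  17 = 1*11 + 6, so a_6 = 1.
  11 = 1*6 + 5, so a_7 = 1.
  6 = 1*5 + 1, so a_8 = 1.
  5 = 5*1 + 0, so a_9 = 5.
The remainder reaches 0 after 10 divisions, so the expansion has 10 partial quotients, read off in order.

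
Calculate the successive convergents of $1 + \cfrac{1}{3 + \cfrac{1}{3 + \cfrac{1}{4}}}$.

1/1, 4/3, 13/10, 56/43

Using the convergent recurrence p_i = a_i*p_{i-1} + p_{i-2}, q_i = a_i*q_{i-1} + q_{i-2} with p_{-2}=0, p_{-1}=1, q_{-2}=1, q_{-1}=0:
  i=0: a_0=1, p_0 = 1*1 + 0 = 1, q_0 = 1*0 + 1 = 1.
  i=1: a_1=3, p_1 = 3*1 + 1 = 4, q_1 = 3*1 + 0 = 3.
  i=2: a_2=3, p_2 = 3*4 + 1 = 13, q_2 = 3*3 + 1 = 10.
  i=3: a_3=4, p_3 = 4*13 + 4 = 56, q_3 = 4*10 + 3 = 43.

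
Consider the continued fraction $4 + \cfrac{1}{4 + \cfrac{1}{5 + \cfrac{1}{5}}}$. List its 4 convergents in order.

Using the convergent recurrence p_i = a_i*p_{i-1} + p_{i-2}, q_i = a_i*q_{i-1} + q_{i-2} with p_{-2}=0, p_{-1}=1, q_{-2}=1, q_{-1}=0:
  i=0: a_0=4, p_0 = 4*1 + 0 = 4, q_0 = 4*0 + 1 = 1.
  i=1: a_1=4, p_1 = 4*4 + 1 = 17, q_1 = 4*1 + 0 = 4.
  i=2: a_2=5, p_2 = 5*17 + 4 = 89, q_2 = 5*4 + 1 = 21.
  i=3: a_3=5, p_3 = 5*89 + 17 = 462, q_3 = 5*21 + 4 = 109.

4/1, 17/4, 89/21, 462/109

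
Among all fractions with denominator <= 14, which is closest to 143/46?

28/9

Expand x = 143/46 as a continued fraction with the Euclidean algorithm:
  143 = 3*46 + 5, so a_0 = 3.
  46 = 9*5 + 1, so a_1 = 9.
  5 = 5*1 + 0, so a_2 = 5.
so x = [3; 9, 5].
Convergents (p_i = a_i*p_{i-1} + p_{i-2}, q_i = a_i*q_{i-1} + q_{i-2} with p_{-2}=0, p_{-1}=1, q_{-2}=1, q_{-1}=0), until the denominator exceeds 14:
  i=0: a_0=3, p_0 = 3*1 + 0 = 3, q_0 = 3*0 + 1 = 1.
  i=1: a_1=9, p_1 = 9*3 + 1 = 28, q_1 = 9*1 + 0 = 9.
  i=2: a_2=5, p_2 = 5*28 + 3 = 143, q_2 = 5*9 + 1 = 46.
q_2 = 46 > 14, so the last convergent with denominator <= 14 is p_1/q_1 = 28/9.
The closest fraction with denominator <= 14 is either p_1/q_1 or the intermediate fraction (k*p_1 + p_0)/(k*q_1 + q_0) with the largest k >= 1 whose denominator stays <= 14; these approach x as k grows, and every other convergent or intermediate fraction in range is farther away.
Largest k: floor((14 - q_0)/q_1) = floor((14 - 1)/9) = 1.
That gives (1*28 + 3)/(1*9 + 1) = 31/10.
Compare the errors: |x - 28/9| = |143*9 - 28*46|/(46*9) = 1/414, and |x - 31/10| = |143*10 - 31*46|/(46*10) = 4/460.
Cross-multiplying, 1*460 = 460 < 1656 = 4*414, so 1/414 is smaller: the convergent 28/9 is closer to x than 31/10.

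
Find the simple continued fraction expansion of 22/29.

Run the Euclidean algorithm on 22 and 29; the successive quotients are the partial quotients a_0, a_1, ... (each step inverts the fractional part left over by the previous one):
  22 = 0*29 + 22, so a_0 = 0.
  29 = 1*22 + 7, so a_1 = 1.
  22 = 3*7 + 1, so a_2 = 3.
  7 = 7*1 + 0, so a_3 = 7.
The remainder reaches 0 after 4 divisions, so the expansion has 4 partial quotients, read off in order.

[0; 1, 3, 7]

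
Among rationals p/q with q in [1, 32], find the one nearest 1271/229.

111/20

Expand x = 1271/229 as a continued fraction with the Euclidean algorithm:
  1271 = 5*229 + 126, so a_0 = 5.
  229 = 1*126 + 103, so a_1 = 1.
  126 = 1*103 + 23, so a_2 = 1.
  103 = 4*23 + 11, so a_3 = 4.
  23 = 2*11 + 1, so a_4 = 2.
  11 = 11*1 + 0, so a_5 = 11.
so x = [5; 1, 1, 4, 2, 11].
Convergents (p_i = a_i*p_{i-1} + p_{i-2}, q_i = a_i*q_{i-1} + q_{i-2} with p_{-2}=0, p_{-1}=1, q_{-2}=1, q_{-1}=0), until the denominator exceeds 32:
  i=0: a_0=5, p_0 = 5*1 + 0 = 5, q_0 = 5*0 + 1 = 1.
  i=1: a_1=1, p_1 = 1*5 + 1 = 6, q_1 = 1*1 + 0 = 1.
  i=2: a_2=1, p_2 = 1*6 + 5 = 11, q_2 = 1*1 + 1 = 2.
  i=3: a_3=4, p_3 = 4*11 + 6 = 50, q_3 = 4*2 + 1 = 9.
  i=4: a_4=2, p_4 = 2*50 + 11 = 111, q_4 = 2*9 + 2 = 20.
  i=5: a_5=11, p_5 = 11*111 + 50 = 1271, q_5 = 11*20 + 9 = 229.
q_5 = 229 > 32, so the last convergent with denominator <= 32 is p_4/q_4 = 111/20.
The closest fraction with denominator <= 32 is either p_4/q_4 or the intermediate fraction (k*p_4 + p_3)/(k*q_4 + q_3) with the largest k >= 1 whose denominator stays <= 32; these approach x as k grows, and every other convergent or intermediate fraction in range is farther away.
Largest k: floor((32 - q_3)/q_4) = floor((32 - 9)/20) = 1.
That gives (1*111 + 50)/(1*20 + 9) = 161/29.
Compare the errors: |x - 111/20| = |1271*20 - 111*229|/(229*20) = 1/4580, and |x - 161/29| = |1271*29 - 161*229|/(229*29) = 10/6641.
Cross-multiplying, 1*6641 = 6641 < 45800 = 10*4580, so 1/4580 is smaller: the convergent 111/20 is closer to x than 161/29.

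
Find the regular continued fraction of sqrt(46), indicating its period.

[6; (1, 3, 1, 1, 2, 6, 2, 1, 1, 3, 1, 12)]

Write x_i = (sqrt(46) + m_i)/d_i with (m_0, d_0) = (0, 1). a_0 = floor(sqrt(46)) = 6, since 6^2 = 36 <= 46 < 49 = 7^2.
Iterate m_{i+1} = d_i*a_i - m_i, d_{i+1} = (46 - m_{i+1}^2)/d_i, a_{i+1} = floor((a_0 + m_{i+1})/d_{i+1}):
  m_1 = 1*6 - 0 = 6, d_1 = (46 - 6^2)/1 = 10/1 = 10, a_1 = floor((6 + 6)/10) = 1.
  m_2 = 10*1 - 6 = 4, d_2 = (46 - 4^2)/10 = 30/10 = 3, a_2 = floor((6 + 4)/3) = 3.
  m_3 = 3*3 - 4 = 5, d_3 = (46 - 5^2)/3 = 21/3 = 7, a_3 = floor((6 + 5)/7) = 1.
  m_4 = 7*1 - 5 = 2, d_4 = (46 - 2^2)/7 = 42/7 = 6, a_4 = floor((6 + 2)/6) = 1.
  m_5 = 6*1 - 2 = 4, d_5 = (46 - 4^2)/6 = 30/6 = 5, a_5 = floor((6 + 4)/5) = 2.
  m_6 = 5*2 - 4 = 6, d_6 = (46 - 6^2)/5 = 10/5 = 2, a_6 = floor((6 + 6)/2) = 6.
  m_7 = 2*6 - 6 = 6, d_7 = (46 - 6^2)/2 = 10/2 = 5, a_7 = floor((6 + 6)/5) = 2.
  m_8 = 5*2 - 6 = 4, d_8 = (46 - 4^2)/5 = 30/5 = 6, a_8 = floor((6 + 4)/6) = 1.
  m_9 = 6*1 - 4 = 2, d_9 = (46 - 2^2)/6 = 42/6 = 7, a_9 = floor((6 + 2)/7) = 1.
  m_10 = 7*1 - 2 = 5, d_10 = (46 - 5^2)/7 = 21/7 = 3, a_10 = floor((6 + 5)/3) = 3.
  m_11 = 3*3 - 5 = 4, d_11 = (46 - 4^2)/3 = 30/3 = 10, a_11 = floor((6 + 4)/10) = 1.
  m_12 = 10*1 - 4 = 6, d_12 = (46 - 6^2)/10 = 10/10 = 1, a_12 = floor((6 + 6)/1) = 12.
  m_13 = 1*12 - 6 = 6, d_13 = (46 - 6^2)/1 = 10/1 = 10: (m_13, d_13) = (m_1, d_1) = (6, 10), so from here the quotients repeat a_1, ..., a_12; the period length is 12.
Hence the expansion of sqrt(46) is a_0 = 6 followed by the repeating block 1, 3, 1, 1, 2, 6, 2, 1, 1, 3, 1, 12 (period 12).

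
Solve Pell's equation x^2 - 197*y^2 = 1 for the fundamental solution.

First expand sqrt(197) as a continued fraction. With x_i = (sqrt(197) + m_i)/d_i and (m_0, d_0) = (0, 1): a_0 = floor(sqrt(197)) = 14, since 14^2 = 196 <= 197 < 225 = 15^2.
Iterate m_{i+1} = d_i*a_i - m_i, d_{i+1} = (197 - m_{i+1}^2)/d_i, a_{i+1} = floor((a_0 + m_{i+1})/d_{i+1}):
  m_1 = 1*14 - 0 = 14, d_1 = (197 - 14^2)/1 = 1/1 = 1, a_1 = floor((14 + 14)/1) = 28.
  m_2 = 1*28 - 14 = 14, d_2 = (197 - 14^2)/1 = 1/1 = 1: (m_2, d_2) = (m_1, d_1) = (14, 1), so from here the quotient a_1 repeats; the period length is 1.
So sqrt(197) = [14; (28)] with period length k = 1.
k is odd, so (p_{k-1}, q_{k-1}) only solves x^2 - 197y^2 = -1 and the fundamental solution of x^2 - 197y^2 = 1 is (p_{2k-1}, q_{2k-1}) = (p_1, q_1); compute convergents through index 1, running through the period twice.
Convergents (p_i = a_i*p_{i-1} + p_{i-2}, q_i = a_i*q_{i-1} + q_{i-2} with p_{-2}=0, p_{-1}=1, q_{-2}=1, q_{-1}=0):
  i=0: a_0=14, p_0 = 14*1 + 0 = 14, q_0 = 14*0 + 1 = 1.
  i=1: a_1=28, p_1 = 28*14 + 1 = 393, q_1 = 28*1 + 0 = 28.
Indeed p_0^2 - 197*q_0^2 = 196 - 197 = -1, not +1.
Check: 393^2 - 197*28^2 = 154449 - 154448 = 1, so (x, y) = (393, 28) solves the equation, and by the theorem it is the least positive solution.

(x, y) = (393, 28)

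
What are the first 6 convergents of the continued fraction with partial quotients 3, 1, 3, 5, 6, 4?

3/1, 4/1, 15/4, 79/21, 489/130, 2035/541

Using the convergent recurrence p_i = a_i*p_{i-1} + p_{i-2}, q_i = a_i*q_{i-1} + q_{i-2} with p_{-2}=0, p_{-1}=1, q_{-2}=1, q_{-1}=0:
  i=0: a_0=3, p_0 = 3*1 + 0 = 3, q_0 = 3*0 + 1 = 1.
  i=1: a_1=1, p_1 = 1*3 + 1 = 4, q_1 = 1*1 + 0 = 1.
  i=2: a_2=3, p_2 = 3*4 + 3 = 15, q_2 = 3*1 + 1 = 4.
  i=3: a_3=5, p_3 = 5*15 + 4 = 79, q_3 = 5*4 + 1 = 21.
  i=4: a_4=6, p_4 = 6*79 + 15 = 489, q_4 = 6*21 + 4 = 130.
  i=5: a_5=4, p_5 = 4*489 + 79 = 2035, q_5 = 4*130 + 21 = 541.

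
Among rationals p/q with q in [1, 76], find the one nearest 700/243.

Expand x = 700/243 as a continued fraction with the Euclidean algorithm:
  700 = 2*243 + 214, so a_0 = 2.
  243 = 1*214 + 29, so a_1 = 1.
  214 = 7*29 + 11, so a_2 = 7.
  29 = 2*11 + 7, so a_3 = 2.
  11 = 1*7 + 4, so a_4 = 1.
  7 = 1*4 + 3, so a_5 = 1.
  4 = 1*3 + 1, so a_6 = 1.
  3 = 3*1 + 0, so a_7 = 3.
so x = [2; 1, 7, 2, 1, 1, 1, 3].
Convergents (p_i = a_i*p_{i-1} + p_{i-2}, q_i = a_i*q_{i-1} + q_{i-2} with p_{-2}=0, p_{-1}=1, q_{-2}=1, q_{-1}=0), until the denominator exceeds 76:
  i=0: a_0=2, p_0 = 2*1 + 0 = 2, q_0 = 2*0 + 1 = 1.
  i=1: a_1=1, p_1 = 1*2 + 1 = 3, q_1 = 1*1 + 0 = 1.
  i=2: a_2=7, p_2 = 7*3 + 2 = 23, q_2 = 7*1 + 1 = 8.
  i=3: a_3=2, p_3 = 2*23 + 3 = 49, q_3 = 2*8 + 1 = 17.
  i=4: a_4=1, p_4 = 1*49 + 23 = 72, q_4 = 1*17 + 8 = 25.
  i=5: a_5=1, p_5 = 1*72 + 49 = 121, q_5 = 1*25 + 17 = 42.
  i=6: a_6=1, p_6 = 1*121 + 72 = 193, q_6 = 1*42 + 25 = 67.
  i=7: a_7=3, p_7 = 3*193 + 121 = 700, q_7 = 3*67 + 42 = 243.
q_7 = 243 > 76, so the last convergent with denominator <= 76 is p_6/q_6 = 193/67.
The closest fraction with denominator <= 76 is either p_6/q_6 or the intermediate fraction (k*p_6 + p_5)/(k*q_6 + q_5) with the largest k >= 1 whose denominator stays <= 76; these approach x as k grows, and every other convergent or intermediate fraction in range is farther away.
Largest k: floor((76 - q_5)/q_6) = floor((76 - 42)/67) = 0.
Since k = 0, no intermediate fraction beyond p_6/q_6 has denominator <= 76, so the convergent 193/67 is the closest (its error is |700*67 - 193*243|/(243*67) = 1/16281).

193/67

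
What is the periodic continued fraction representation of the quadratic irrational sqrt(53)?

[7; (3, 1, 1, 3, 14)]

Write x_i = (sqrt(53) + m_i)/d_i with (m_0, d_0) = (0, 1). a_0 = floor(sqrt(53)) = 7, since 7^2 = 49 <= 53 < 64 = 8^2.
Iterate m_{i+1} = d_i*a_i - m_i, d_{i+1} = (53 - m_{i+1}^2)/d_i, a_{i+1} = floor((a_0 + m_{i+1})/d_{i+1}):
  m_1 = 1*7 - 0 = 7, d_1 = (53 - 7^2)/1 = 4/1 = 4, a_1 = floor((7 + 7)/4) = 3.
  m_2 = 4*3 - 7 = 5, d_2 = (53 - 5^2)/4 = 28/4 = 7, a_2 = floor((7 + 5)/7) = 1.
  m_3 = 7*1 - 5 = 2, d_3 = (53 - 2^2)/7 = 49/7 = 7, a_3 = floor((7 + 2)/7) = 1.
  m_4 = 7*1 - 2 = 5, d_4 = (53 - 5^2)/7 = 28/7 = 4, a_4 = floor((7 + 5)/4) = 3.
  m_5 = 4*3 - 5 = 7, d_5 = (53 - 7^2)/4 = 4/4 = 1, a_5 = floor((7 + 7)/1) = 14.
  m_6 = 1*14 - 7 = 7, d_6 = (53 - 7^2)/1 = 4/1 = 4: (m_6, d_6) = (m_1, d_1) = (7, 4), so from here the quotients repeat a_1, ..., a_5; the period length is 5.
Hence the expansion of sqrt(53) is a_0 = 7 followed by the repeating block 3, 1, 1, 3, 14 (period 5).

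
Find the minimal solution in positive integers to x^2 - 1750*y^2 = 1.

(x, y) = (251, 6)

First expand sqrt(1750) as a continued fraction. With x_i = (sqrt(1750) + m_i)/d_i and (m_0, d_0) = (0, 1): a_0 = floor(sqrt(1750)) = 41, since 41^2 = 1681 <= 1750 < 1764 = 42^2.
Iterate m_{i+1} = d_i*a_i - m_i, d_{i+1} = (1750 - m_{i+1}^2)/d_i, a_{i+1} = floor((a_0 + m_{i+1})/d_{i+1}):
  m_1 = 1*41 - 0 = 41, d_1 = (1750 - 41^2)/1 = 69/1 = 69, a_1 = floor((41 + 41)/69) = 1.
  m_2 = 69*1 - 41 = 28, d_2 = (1750 - 28^2)/69 = 966/69 = 14, a_2 = floor((41 + 28)/14) = 4.
  m_3 = 14*4 - 28 = 28, d_3 = (1750 - 28^2)/14 = 966/14 = 69, a_3 = floor((41 + 28)/69) = 1.
  m_4 = 69*1 - 28 = 41, d_4 = (1750 - 41^2)/69 = 69/69 = 1, a_4 = floor((41 + 41)/1) = 82.
  m_5 = 1*82 - 41 = 41, d_5 = (1750 - 41^2)/1 = 69/1 = 69: (m_5, d_5) = (m_1, d_1) = (41, 69), so from here the quotients repeat a_1, ..., a_4; the period length is 4.
So sqrt(1750) = [41; (1, 4, 1, 82)] with period length k = 4.
k is even, so the fundamental solution of x^2 - 1750y^2 = 1 is (p_{k-1}, q_{k-1}) = (p_3, q_3); compute convergents through index 3.
Convergents (p_i = a_i*p_{i-1} + p_{i-2}, q_i = a_i*q_{i-1} + q_{i-2} with p_{-2}=0, p_{-1}=1, q_{-2}=1, q_{-1}=0):
  i=0: a_0=41, p_0 = 41*1 + 0 = 41, q_0 = 41*0 + 1 = 1.
  i=1: a_1=1, p_1 = 1*41 + 1 = 42, q_1 = 1*1 + 0 = 1.
  i=2: a_2=4, p_2 = 4*42 + 41 = 209, q_2 = 4*1 + 1 = 5.
  i=3: a_3=1, p_3 = 1*209 + 42 = 251, q_3 = 1*5 + 1 = 6.
Check: 251^2 - 1750*6^2 = 63001 - 63000 = 1, so (x, y) = (251, 6) solves the equation, and by the theorem it is the least positive solution.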